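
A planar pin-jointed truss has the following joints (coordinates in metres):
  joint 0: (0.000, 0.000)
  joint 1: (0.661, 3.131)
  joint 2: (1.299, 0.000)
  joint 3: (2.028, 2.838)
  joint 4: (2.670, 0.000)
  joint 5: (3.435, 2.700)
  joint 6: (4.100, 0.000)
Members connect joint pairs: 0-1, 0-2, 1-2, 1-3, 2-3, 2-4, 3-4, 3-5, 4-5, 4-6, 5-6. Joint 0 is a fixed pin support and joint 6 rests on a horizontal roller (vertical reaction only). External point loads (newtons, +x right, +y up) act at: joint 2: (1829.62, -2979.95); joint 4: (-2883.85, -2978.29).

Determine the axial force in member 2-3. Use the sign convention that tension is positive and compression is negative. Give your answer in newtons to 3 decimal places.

-392.882

N=7 nodes, M=11 members, R=3 reactions → 2N=14, M+R=14
member 0 (0-1): L=3.2000, (cx,cy)=(0.2066,0.9784)
member 1 (0-2): L=1.2990, (cx,cy)=(1.0000,0.0000)
member 2 (1-2): L=3.1953, (cx,cy)=(0.1997,-0.9799)
member 3 (1-3): L=1.3980, (cx,cy)=(0.9778,-0.2096)
member 4 (2-3): L=2.9301, (cx,cy)=(0.2488,0.9686)
member 5 (2-4): L=1.3710, (cx,cy)=(1.0000,0.0000)
member 6 (3-4): L=2.9097, (cx,cy)=(0.2206,-0.9754)
member 7 (3-5): L=1.4138, (cx,cy)=(0.9952,-0.0976)
member 8 (4-5): L=2.8063, (cx,cy)=(0.2726,0.9621)
member 9 (4-6): L=1.4300, (cx,cy)=(1.0000,0.0000)
member 10 (5-6): L=2.7807, (cx,cy)=(0.2391,-0.9710)
solve A·x = −loads:
  F[0-1] = -3142.3534 N (compression)
  F[0-2] = -405.1402 N (compression)
  F[1-2] = +3429.5357 N (tension)
  F[1-3] = -1364.1454 N (compression)
  F[2-3] = -392.8825 N (compression)
  F[2-4] = -1452.2528 N (compression)
  F[3-4] = +246.4538 N (tension)
  F[3-5] = -1493.1053 N (compression)
  F[4-5] = +2845.6854 N (tension)
  F[4-6] = +710.2338 N (tension)
  F[5-6] = -2969.8323 N (compression)
  Rx@0 = +1054.2300 N
  Ry@0 = +3074.5841 N
  Ry@6 = +2883.6559 N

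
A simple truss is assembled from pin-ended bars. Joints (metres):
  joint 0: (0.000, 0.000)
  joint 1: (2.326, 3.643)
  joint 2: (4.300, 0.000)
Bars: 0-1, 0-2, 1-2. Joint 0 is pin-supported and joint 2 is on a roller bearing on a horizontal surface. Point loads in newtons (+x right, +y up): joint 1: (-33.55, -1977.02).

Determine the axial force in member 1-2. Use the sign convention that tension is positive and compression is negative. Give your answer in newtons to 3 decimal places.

-1184.010

N=3 nodes, M=3 members, R=3 reactions → 2N=6, M+R=6
member 0 (0-1): L=4.3222, (cx,cy)=(0.5381,0.8429)
member 1 (0-2): L=4.3000, (cx,cy)=(1.0000,0.0000)
member 2 (1-2): L=4.1434, (cx,cy)=(0.4764,-0.8792)
solve A·x = −loads:
  F[0-1] = -1110.5335 N (compression)
  F[0-2] = +564.0807 N (tension)
  F[1-2] = -1184.0104 N (compression)
  Rx@0 = +33.5500 N
  Ry@0 = +936.0140 N
  Ry@2 = +1041.0060 N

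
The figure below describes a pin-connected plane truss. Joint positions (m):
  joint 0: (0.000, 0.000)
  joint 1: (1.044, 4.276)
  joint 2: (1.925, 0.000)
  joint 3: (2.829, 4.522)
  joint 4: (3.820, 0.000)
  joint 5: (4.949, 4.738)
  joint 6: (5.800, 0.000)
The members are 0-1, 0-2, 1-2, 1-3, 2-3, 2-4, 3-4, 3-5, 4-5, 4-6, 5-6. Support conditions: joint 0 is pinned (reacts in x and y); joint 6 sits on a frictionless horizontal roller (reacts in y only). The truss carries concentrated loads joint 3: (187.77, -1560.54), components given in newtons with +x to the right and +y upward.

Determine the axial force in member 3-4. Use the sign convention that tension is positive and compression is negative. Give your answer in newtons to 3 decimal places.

-969.645

N=7 nodes, M=11 members, R=3 reactions → 2N=14, M+R=14
member 0 (0-1): L=4.4016, (cx,cy)=(0.2372,0.9715)
member 1 (0-2): L=1.9250, (cx,cy)=(1.0000,0.0000)
member 2 (1-2): L=4.3658, (cx,cy)=(0.2018,-0.9794)
member 3 (1-3): L=1.8019, (cx,cy)=(0.9906,0.1365)
member 4 (2-3): L=4.6115, (cx,cy)=(0.1960,0.9806)
member 5 (2-4): L=1.8950, (cx,cy)=(1.0000,0.0000)
member 6 (3-4): L=4.6293, (cx,cy)=(0.2141,-0.9768)
member 7 (3-5): L=2.1310, (cx,cy)=(0.9948,0.1014)
member 8 (4-5): L=4.8707, (cx,cy)=(0.2318,0.9728)
member 9 (4-6): L=1.9800, (cx,cy)=(1.0000,0.0000)
member 10 (5-6): L=4.8138, (cx,cy)=(0.1768,-0.9842)
solve A·x = −loads:
  F[0-1] = -672.1579 N (compression)
  F[0-2] = +347.1966 N (tension)
  F[1-2] = +626.4714 N (tension)
  F[1-3] = -288.5473 N (compression)
  F[2-3] = -625.7242 N (compression)
  F[2-4] = +596.2779 N (tension)
  F[3-4] = -969.6448 N (compression)
  F[3-5] = -390.7179 N (compression)
  F[4-5] = +973.6856 N (tension)
  F[4-6] = +163.0088 N (tension)
  F[5-6] = -922.0856 N (compression)
  Rx@0 = -187.7700 N
  Ry@0 = +652.9773 N
  Ry@6 = +907.5627 N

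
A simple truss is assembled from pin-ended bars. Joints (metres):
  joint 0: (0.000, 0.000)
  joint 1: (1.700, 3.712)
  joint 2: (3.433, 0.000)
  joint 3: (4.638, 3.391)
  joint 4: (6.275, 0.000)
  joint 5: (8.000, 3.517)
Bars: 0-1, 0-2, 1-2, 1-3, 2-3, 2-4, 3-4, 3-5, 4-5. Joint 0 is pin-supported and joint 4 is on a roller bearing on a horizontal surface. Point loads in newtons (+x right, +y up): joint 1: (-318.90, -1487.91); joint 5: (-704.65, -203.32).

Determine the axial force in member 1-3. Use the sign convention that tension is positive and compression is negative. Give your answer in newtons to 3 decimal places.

-506.430

N=6 nodes, M=9 members, R=3 reactions → 2N=12, M+R=12
member 0 (0-1): L=4.0828, (cx,cy)=(0.4164,0.9092)
member 1 (0-2): L=3.4330, (cx,cy)=(1.0000,0.0000)
member 2 (1-2): L=4.0966, (cx,cy)=(0.4230,-0.9061)
member 3 (1-3): L=2.9555, (cx,cy)=(0.9941,-0.1086)
member 4 (2-3): L=3.5987, (cx,cy)=(0.3348,0.9423)
member 5 (2-4): L=2.8420, (cx,cy)=(1.0000,0.0000)
member 6 (3-4): L=3.7655, (cx,cy)=(0.4347,-0.9006)
member 7 (3-5): L=3.3644, (cx,cy)=(0.9993,0.0375)
member 8 (4-5): L=3.9173, (cx,cy)=(0.4404,0.8978)
solve A·x = −loads:
  F[0-1] = -1773.5657 N (compression)
  F[0-2] = -285.0642 N (compression)
  F[1-2] = +198.2087 N (tension)
  F[1-3] = -506.4304 N (compression)
  F[2-3] = -190.6023 N (compression)
  F[2-4] = -137.3943 N (compression)
  F[3-4] = +112.7079 N (tension)
  F[3-5] = -616.6872 N (compression)
  F[4-5] = -200.7349 N (compression)
  Rx@0 = +1023.5500 N
  Ry@0 = +1612.5055 N
  Ry@4 = +78.7245 N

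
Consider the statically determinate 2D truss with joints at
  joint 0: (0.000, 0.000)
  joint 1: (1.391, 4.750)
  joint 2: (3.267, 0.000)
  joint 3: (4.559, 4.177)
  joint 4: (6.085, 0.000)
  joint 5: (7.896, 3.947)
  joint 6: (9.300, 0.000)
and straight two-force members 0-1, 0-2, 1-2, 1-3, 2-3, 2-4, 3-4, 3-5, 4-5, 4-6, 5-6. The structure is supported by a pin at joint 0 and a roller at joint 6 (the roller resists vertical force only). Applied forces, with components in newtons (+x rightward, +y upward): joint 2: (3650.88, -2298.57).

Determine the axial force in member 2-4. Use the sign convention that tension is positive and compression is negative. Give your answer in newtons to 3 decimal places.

N=7 nodes, M=11 members, R=3 reactions → 2N=14, M+R=14
member 0 (0-1): L=4.9495, (cx,cy)=(0.2810,0.9597)
member 1 (0-2): L=3.2670, (cx,cy)=(1.0000,0.0000)
member 2 (1-2): L=5.1070, (cx,cy)=(0.3673,-0.9301)
member 3 (1-3): L=3.2194, (cx,cy)=(0.9840,-0.1780)
member 4 (2-3): L=4.3723, (cx,cy)=(0.2955,0.9553)
member 5 (2-4): L=2.8180, (cx,cy)=(1.0000,0.0000)
member 6 (3-4): L=4.4470, (cx,cy)=(0.3432,-0.9393)
member 7 (3-5): L=3.3449, (cx,cy)=(0.9976,-0.0688)
member 8 (4-5): L=4.3426, (cx,cy)=(0.4170,0.9089)
member 9 (4-6): L=3.2150, (cx,cy)=(1.0000,0.0000)
member 10 (5-6): L=4.1893, (cx,cy)=(0.3351,-0.9422)
solve A·x = −loads:
  F[0-1] = -1553.7256 N (compression)
  F[0-2] = +4087.5382 N (tension)
  F[1-2] = +1817.9673 N (tension)
  F[1-3] = -1122.3835 N (compression)
  F[2-3] = +636.1066 N (tension)
  F[2-4] = +916.4935 N (tension)
  F[3-4] = -812.8805 N (compression)
  F[3-5] = -639.0653 N (compression)
  F[4-5] = +840.0569 N (tension)
  F[4-6] = +287.2261 N (tension)
  F[5-6] = -857.0293 N (compression)
  Rx@0 = -3650.8800 N
  Ry@0 = +1491.1046 N
  Ry@6 = +807.4654 N

916.494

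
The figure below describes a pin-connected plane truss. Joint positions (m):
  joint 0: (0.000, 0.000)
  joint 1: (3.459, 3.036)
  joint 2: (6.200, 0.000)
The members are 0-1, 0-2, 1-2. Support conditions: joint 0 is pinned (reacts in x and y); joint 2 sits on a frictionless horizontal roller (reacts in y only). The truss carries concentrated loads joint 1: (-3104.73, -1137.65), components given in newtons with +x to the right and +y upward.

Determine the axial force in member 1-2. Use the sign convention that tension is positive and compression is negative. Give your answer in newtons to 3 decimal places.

N=3 nodes, M=3 members, R=3 reactions → 2N=6, M+R=6
member 0 (0-1): L=4.6024, (cx,cy)=(0.7516,0.6597)
member 1 (0-2): L=6.2000, (cx,cy)=(1.0000,0.0000)
member 2 (1-2): L=4.0903, (cx,cy)=(0.6701,-0.7422)
solve A·x = −loads:
  F[0-1] = -3067.1485 N (compression)
  F[0-2] = -799.5645 N (compression)
  F[1-2] = +1193.1562 N (tension)
  Rx@0 = +3104.7300 N
  Ry@0 = +2023.2676 N
  Ry@2 = -885.6176 N

1193.156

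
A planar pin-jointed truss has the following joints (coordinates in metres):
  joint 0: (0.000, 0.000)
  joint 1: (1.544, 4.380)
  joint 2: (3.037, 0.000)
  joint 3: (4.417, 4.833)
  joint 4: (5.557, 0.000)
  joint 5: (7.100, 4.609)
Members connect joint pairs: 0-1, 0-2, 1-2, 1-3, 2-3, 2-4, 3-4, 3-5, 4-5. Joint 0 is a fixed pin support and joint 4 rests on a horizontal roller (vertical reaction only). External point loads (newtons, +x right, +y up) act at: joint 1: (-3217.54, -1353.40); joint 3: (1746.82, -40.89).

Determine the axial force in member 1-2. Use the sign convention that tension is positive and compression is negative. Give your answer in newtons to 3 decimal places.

N=6 nodes, M=9 members, R=3 reactions → 2N=12, M+R=12
member 0 (0-1): L=4.6442, (cx,cy)=(0.3325,0.9431)
member 1 (0-2): L=3.0370, (cx,cy)=(1.0000,0.0000)
member 2 (1-2): L=4.6275, (cx,cy)=(0.3226,-0.9465)
member 3 (1-3): L=2.9085, (cx,cy)=(0.9878,0.1558)
member 4 (2-3): L=5.0262, (cx,cy)=(0.2746,0.9616)
member 5 (2-4): L=2.5200, (cx,cy)=(1.0000,0.0000)
member 6 (3-4): L=4.9656, (cx,cy)=(0.2296,-0.9733)
member 7 (3-5): L=2.6923, (cx,cy)=(0.9965,-0.0832)
member 8 (4-5): L=4.8604, (cx,cy)=(0.3175,0.9483)
solve A·x = −loads:
  F[0-1] = -2123.3462 N (compression)
  F[0-2] = -764.7930 N (compression)
  F[1-2] = +1047.9138 N (tension)
  F[1-3] = +2200.3679 N (tension)
  F[2-3] = -1031.5159 N (compression)
  F[2-4] = -143.4789 N (compression)
  F[3-4] = +624.9676 N (tension)
  F[3-5] = -0.0000 N (compression)
  F[4-5] = +0.0000 N (tension)
  Rx@0 = +1470.7200 N
  Ry@0 = +2002.5649 N
  Ry@4 = -608.2749 N

1047.914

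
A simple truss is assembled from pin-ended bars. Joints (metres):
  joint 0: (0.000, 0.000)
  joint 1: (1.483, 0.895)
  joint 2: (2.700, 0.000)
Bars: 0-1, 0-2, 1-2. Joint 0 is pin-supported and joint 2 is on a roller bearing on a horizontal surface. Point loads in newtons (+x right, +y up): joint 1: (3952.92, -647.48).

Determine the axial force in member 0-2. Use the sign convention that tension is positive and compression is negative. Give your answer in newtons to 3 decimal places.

2265.325

N=3 nodes, M=3 members, R=3 reactions → 2N=6, M+R=6
member 0 (0-1): L=1.7321, (cx,cy)=(0.8562,0.5167)
member 1 (0-2): L=2.7000, (cx,cy)=(1.0000,0.0000)
member 2 (1-2): L=1.5107, (cx,cy)=(0.8056,-0.5925)
solve A·x = −loads:
  F[0-1] = +1971.1076 N (tension)
  F[0-2] = +2265.3254 N (tension)
  F[1-2] = -2811.9570 N (compression)
  Rx@0 = -3952.9200 N
  Ry@0 = -1018.4742 N
  Ry@2 = +1665.9542 N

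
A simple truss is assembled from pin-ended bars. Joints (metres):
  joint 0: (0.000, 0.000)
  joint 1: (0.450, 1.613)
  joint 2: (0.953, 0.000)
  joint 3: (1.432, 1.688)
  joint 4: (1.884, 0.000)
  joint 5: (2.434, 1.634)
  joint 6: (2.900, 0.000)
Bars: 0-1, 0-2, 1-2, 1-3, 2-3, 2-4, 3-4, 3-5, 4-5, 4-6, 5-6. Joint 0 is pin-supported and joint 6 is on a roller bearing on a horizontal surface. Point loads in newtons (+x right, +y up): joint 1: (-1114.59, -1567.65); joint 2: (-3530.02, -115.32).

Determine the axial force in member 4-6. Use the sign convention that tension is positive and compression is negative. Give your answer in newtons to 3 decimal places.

-96.619

N=7 nodes, M=11 members, R=3 reactions → 2N=14, M+R=14
member 0 (0-1): L=1.6746, (cx,cy)=(0.2687,0.9632)
member 1 (0-2): L=0.9530, (cx,cy)=(1.0000,0.0000)
member 2 (1-2): L=1.6896, (cx,cy)=(0.2977,-0.9547)
member 3 (1-3): L=0.9849, (cx,cy)=(0.9971,0.0762)
member 4 (2-3): L=1.7546, (cx,cy)=(0.2730,0.9620)
member 5 (2-4): L=0.9310, (cx,cy)=(1.0000,0.0000)
member 6 (3-4): L=1.7475, (cx,cy)=(0.2587,-0.9660)
member 7 (3-5): L=1.0035, (cx,cy)=(0.9986,-0.0538)
member 8 (4-5): L=1.7241, (cx,cy)=(0.3190,0.9478)
member 9 (4-6): L=1.0160, (cx,cy)=(1.0000,0.0000)
member 10 (5-6): L=1.6992, (cx,cy)=(0.2743,-0.9617)
solve A·x = −loads:
  F[0-1] = -2098.9645 N (compression)
  F[0-2] = -4080.5728 N (compression)
  F[1-2] = +507.6331 N (tension)
  F[1-3] = +400.5926 N (tension)
  F[2-3] = -383.8772 N (compression)
  F[2-4] = -294.6350 N (compression)
  F[3-4] = +339.1826 N (tension)
  F[3-5] = +207.2023 N (tension)
  F[4-5] = -345.7022 N (compression)
  F[4-6] = -96.6194 N (compression)
  F[5-6] = +352.2982 N (tension)
  Rx@0 = +4644.6100 N
  Ry@0 = +2021.7601 N
  Ry@6 = -338.7901 N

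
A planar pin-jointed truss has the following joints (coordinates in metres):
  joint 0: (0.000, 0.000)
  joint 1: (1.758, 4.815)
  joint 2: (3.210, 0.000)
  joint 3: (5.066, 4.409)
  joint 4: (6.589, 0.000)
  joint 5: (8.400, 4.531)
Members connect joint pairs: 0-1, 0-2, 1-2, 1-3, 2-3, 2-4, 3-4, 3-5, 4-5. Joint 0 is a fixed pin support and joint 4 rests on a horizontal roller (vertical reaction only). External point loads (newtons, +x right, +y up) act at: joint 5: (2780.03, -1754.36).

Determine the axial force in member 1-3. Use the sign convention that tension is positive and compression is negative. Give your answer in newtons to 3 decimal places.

1669.712

N=6 nodes, M=9 members, R=3 reactions → 2N=12, M+R=12
member 0 (0-1): L=5.1259, (cx,cy)=(0.3430,0.9393)
member 1 (0-2): L=3.2100, (cx,cy)=(1.0000,0.0000)
member 2 (1-2): L=5.0292, (cx,cy)=(0.2887,-0.9574)
member 3 (1-3): L=3.3328, (cx,cy)=(0.9926,-0.1218)
member 4 (2-3): L=4.7837, (cx,cy)=(0.3880,0.9217)
member 5 (2-4): L=3.3790, (cx,cy)=(1.0000,0.0000)
member 6 (3-4): L=4.6646, (cx,cy)=(0.3265,-0.9452)
member 7 (3-5): L=3.3362, (cx,cy)=(0.9993,0.0366)
member 8 (4-5): L=4.8795, (cx,cy)=(0.3711,0.9286)
solve A·x = −loads:
  F[0-1] = +2548.4777 N (tension)
  F[0-2] = +1905.9924 N (tension)
  F[1-2] = -2712.8370 N (compression)
  F[1-3] = +1669.7117 N (tension)
  F[2-3] = +2818.0578 N (tension)
  F[2-4] = +29.3973 N (tension)
  F[3-4] = -2395.9332 N (compression)
  F[3-5] = +3535.2679 N (tension)
  F[4-5] = -2028.5246 N (compression)
  Rx@0 = -2780.0300 N
  Ry@0 = -2393.9083 N
  Ry@4 = +4148.2683 N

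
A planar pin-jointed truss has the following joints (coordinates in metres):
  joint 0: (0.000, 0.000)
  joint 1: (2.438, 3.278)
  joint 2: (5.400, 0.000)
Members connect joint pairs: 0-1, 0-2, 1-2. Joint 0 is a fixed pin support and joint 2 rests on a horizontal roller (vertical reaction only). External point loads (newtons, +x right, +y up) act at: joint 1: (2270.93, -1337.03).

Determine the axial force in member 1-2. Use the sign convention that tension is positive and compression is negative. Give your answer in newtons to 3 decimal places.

N=3 nodes, M=3 members, R=3 reactions → 2N=6, M+R=6
member 0 (0-1): L=4.0852, (cx,cy)=(0.5968,0.8024)
member 1 (0-2): L=5.4000, (cx,cy)=(1.0000,0.0000)
member 2 (1-2): L=4.4180, (cx,cy)=(0.6704,-0.7420)
solve A·x = −loads:
  F[0-1] = +804.0268 N (tension)
  F[0-2] = +1791.1000 N (tension)
  F[1-2] = -2671.5329 N (compression)
  Rx@0 = -2270.9300 N
  Ry@0 = -645.1529 N
  Ry@2 = +1982.1829 N

-2671.533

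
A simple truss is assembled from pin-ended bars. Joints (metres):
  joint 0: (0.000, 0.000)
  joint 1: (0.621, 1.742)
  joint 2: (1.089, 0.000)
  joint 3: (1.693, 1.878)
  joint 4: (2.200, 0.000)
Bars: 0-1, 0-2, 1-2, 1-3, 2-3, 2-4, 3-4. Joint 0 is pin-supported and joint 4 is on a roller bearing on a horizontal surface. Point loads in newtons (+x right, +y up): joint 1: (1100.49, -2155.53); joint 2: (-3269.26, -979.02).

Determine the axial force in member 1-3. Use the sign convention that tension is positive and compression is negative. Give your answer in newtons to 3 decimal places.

N=5 nodes, M=7 members, R=3 reactions → 2N=10, M+R=10
member 0 (0-1): L=1.8494, (cx,cy)=(0.3358,0.9419)
member 1 (0-2): L=1.0890, (cx,cy)=(1.0000,0.0000)
member 2 (1-2): L=1.8038, (cx,cy)=(0.2595,-0.9658)
member 3 (1-3): L=1.0806, (cx,cy)=(0.9920,0.1259)
member 4 (2-3): L=1.9727, (cx,cy)=(0.3062,0.9520)
member 5 (2-4): L=1.1110, (cx,cy)=(1.0000,0.0000)
member 6 (3-4): L=1.9452, (cx,cy)=(0.2606,-0.9654)
solve A·x = −loads:
  F[0-1] = -1242.2266 N (compression)
  F[0-2] = -1751.6449 N (compression)
  F[1-2] = -1179.5312 N (compression)
  F[1-3] = -1221.2893 N (compression)
  F[2-3] = +2225.0123 N (tension)
  F[2-4] = +530.3388 N (tension)
  F[3-4] = -2034.7786 N (compression)
  Rx@0 = +2168.7700 N
  Ry@0 = +1170.0998 N
  Ry@4 = +1964.4502 N

-1221.289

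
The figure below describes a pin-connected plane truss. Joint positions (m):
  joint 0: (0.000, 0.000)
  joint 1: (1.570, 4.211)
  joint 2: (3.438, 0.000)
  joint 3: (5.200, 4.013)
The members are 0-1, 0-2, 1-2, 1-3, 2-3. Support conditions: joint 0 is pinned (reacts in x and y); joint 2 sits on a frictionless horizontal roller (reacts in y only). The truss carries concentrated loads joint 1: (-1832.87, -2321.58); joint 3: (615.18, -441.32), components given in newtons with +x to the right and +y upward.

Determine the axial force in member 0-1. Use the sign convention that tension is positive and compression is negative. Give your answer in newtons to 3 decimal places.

-2734.412

N=4 nodes, M=5 members, R=3 reactions → 2N=8, M+R=8
member 0 (0-1): L=4.4942, (cx,cy)=(0.3493,0.9370)
member 1 (0-2): L=3.4380, (cx,cy)=(1.0000,0.0000)
member 2 (1-2): L=4.6067, (cx,cy)=(0.4055,-0.9141)
member 3 (1-3): L=3.6354, (cx,cy)=(0.9985,-0.0545)
member 4 (2-3): L=4.3828, (cx,cy)=(0.4020,0.9156)
solve A·x = −loads:
  F[0-1] = -2734.4118 N (compression)
  F[0-2] = -262.4431 N (compression)
  F[1-2] = +216.0137 N (tension)
  F[1-3] = +791.2053 N (tension)
  F[2-3] = -434.9229 N (compression)
  Rx@0 = +1217.6900 N
  Ry@0 = +2562.1303 N
  Ry@2 = +200.7697 N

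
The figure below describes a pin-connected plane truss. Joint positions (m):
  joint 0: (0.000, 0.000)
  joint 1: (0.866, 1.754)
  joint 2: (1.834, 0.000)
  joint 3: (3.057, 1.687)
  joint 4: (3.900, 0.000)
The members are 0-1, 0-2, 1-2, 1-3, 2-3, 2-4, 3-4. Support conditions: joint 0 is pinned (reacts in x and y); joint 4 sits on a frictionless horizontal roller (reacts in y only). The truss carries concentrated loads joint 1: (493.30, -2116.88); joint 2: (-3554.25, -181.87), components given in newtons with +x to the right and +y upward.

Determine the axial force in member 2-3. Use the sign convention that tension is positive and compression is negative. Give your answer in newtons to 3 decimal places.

925.063

N=5 nodes, M=7 members, R=3 reactions → 2N=10, M+R=10
member 0 (0-1): L=1.9561, (cx,cy)=(0.4427,0.8967)
member 1 (0-2): L=1.8340, (cx,cy)=(1.0000,0.0000)
member 2 (1-2): L=2.0034, (cx,cy)=(0.4832,-0.8755)
member 3 (1-3): L=2.1920, (cx,cy)=(0.9995,-0.0306)
member 4 (2-3): L=2.0837, (cx,cy)=(0.5869,0.8096)
member 5 (2-4): L=2.0660, (cx,cy)=(1.0000,0.0000)
member 6 (3-4): L=1.8859, (cx,cy)=(0.4470,-0.8945)
solve A·x = −loads:
  F[0-1] = -1696.6311 N (compression)
  F[0-2] = -2309.8357 N (compression)
  F[1-2] = -647.7144 N (compression)
  F[1-3] = -931.8852 N (compression)
  F[2-3] = +925.0631 N (tension)
  F[2-4] = +388.4896 N (tension)
  F[3-4] = -869.1013 N (compression)
  Rx@0 = +3060.9500 N
  Ry@0 = +1521.3100 N
  Ry@4 = +777.4400 N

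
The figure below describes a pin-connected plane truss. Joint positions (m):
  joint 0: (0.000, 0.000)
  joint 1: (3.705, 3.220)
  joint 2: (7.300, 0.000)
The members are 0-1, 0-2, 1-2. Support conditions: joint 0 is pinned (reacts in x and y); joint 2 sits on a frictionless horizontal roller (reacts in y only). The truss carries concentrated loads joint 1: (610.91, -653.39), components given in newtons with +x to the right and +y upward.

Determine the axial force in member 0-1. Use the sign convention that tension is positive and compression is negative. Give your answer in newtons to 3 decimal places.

N=3 nodes, M=3 members, R=3 reactions → 2N=6, M+R=6
member 0 (0-1): L=4.9087, (cx,cy)=(0.7548,0.6560)
member 1 (0-2): L=7.3000, (cx,cy)=(1.0000,0.0000)
member 2 (1-2): L=4.8262, (cx,cy)=(0.7449,-0.6672)
solve A·x = −loads:
  F[0-1] = -79.7319 N (compression)
  F[0-2] = +671.0901 N (tension)
  F[1-2] = -900.9264 N (compression)
  Rx@0 = -610.9100 N
  Ry@0 = +52.3023 N
  Ry@2 = +601.0877 N

-79.732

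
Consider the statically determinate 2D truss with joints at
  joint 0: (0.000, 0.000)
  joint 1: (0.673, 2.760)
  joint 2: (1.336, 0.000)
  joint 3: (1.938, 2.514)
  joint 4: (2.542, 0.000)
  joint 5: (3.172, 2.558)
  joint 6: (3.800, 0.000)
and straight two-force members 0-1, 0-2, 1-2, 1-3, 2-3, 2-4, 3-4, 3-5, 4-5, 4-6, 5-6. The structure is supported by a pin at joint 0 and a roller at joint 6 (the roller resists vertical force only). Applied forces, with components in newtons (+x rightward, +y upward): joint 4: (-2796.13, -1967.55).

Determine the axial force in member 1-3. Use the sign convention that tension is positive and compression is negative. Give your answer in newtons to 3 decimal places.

-336.944

N=7 nodes, M=11 members, R=3 reactions → 2N=14, M+R=14
member 0 (0-1): L=2.8409, (cx,cy)=(0.2369,0.9715)
member 1 (0-2): L=1.3360, (cx,cy)=(1.0000,0.0000)
member 2 (1-2): L=2.8385, (cx,cy)=(0.2336,-0.9723)
member 3 (1-3): L=1.2887, (cx,cy)=(0.9816,-0.1909)
member 4 (2-3): L=2.5851, (cx,cy)=(0.2329,0.9725)
member 5 (2-4): L=1.2060, (cx,cy)=(1.0000,0.0000)
member 6 (3-4): L=2.5855, (cx,cy)=(0.2336,-0.9723)
member 7 (3-5): L=1.2348, (cx,cy)=(0.9994,0.0356)
member 8 (4-5): L=2.6344, (cx,cy)=(0.2391,0.9710)
member 9 (4-6): L=1.2580, (cx,cy)=(1.0000,0.0000)
member 10 (5-6): L=2.6340, (cx,cy)=(0.2384,-0.9712)
solve A·x = −loads:
  F[0-1] = -670.4474 N (compression)
  F[0-2] = -2637.3014 N (compression)
  F[1-2] = +736.0414 N (tension)
  F[1-3] = -336.9438 N (compression)
  F[2-3] = -735.9148 N (compression)
  F[2-4] = -2294.0056 N (compression)
  F[3-4] = +645.9509 N (tension)
  F[3-5] = -653.4380 N (compression)
  F[4-5] = +1379.4979 N (tension)
  F[4-6] = +323.1297 N (tension)
  F[5-6] = -1355.2719 N (compression)
  Rx@0 = +2796.1300 N
  Ry@0 = +651.3626 N
  Ry@6 = +1316.1874 N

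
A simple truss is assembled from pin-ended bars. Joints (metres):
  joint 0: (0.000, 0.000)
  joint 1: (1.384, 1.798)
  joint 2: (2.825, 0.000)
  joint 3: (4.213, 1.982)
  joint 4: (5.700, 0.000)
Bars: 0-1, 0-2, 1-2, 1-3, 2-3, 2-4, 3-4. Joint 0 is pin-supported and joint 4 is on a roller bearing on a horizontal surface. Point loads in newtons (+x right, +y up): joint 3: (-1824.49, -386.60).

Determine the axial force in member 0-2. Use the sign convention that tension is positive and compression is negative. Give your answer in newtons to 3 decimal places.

-1258.524

N=5 nodes, M=7 members, R=3 reactions → 2N=10, M+R=10
member 0 (0-1): L=2.2690, (cx,cy)=(0.6100,0.7924)
member 1 (0-2): L=2.8250, (cx,cy)=(1.0000,0.0000)
member 2 (1-2): L=2.3042, (cx,cy)=(0.6254,-0.7803)
member 3 (1-3): L=2.8350, (cx,cy)=(0.9979,0.0649)
member 4 (2-3): L=2.4197, (cx,cy)=(0.5736,0.8191)
member 5 (2-4): L=2.8750, (cx,cy)=(1.0000,0.0000)
member 6 (3-4): L=2.4778, (cx,cy)=(0.6001,-0.7999)
solve A·x = −loads:
  F[0-1] = -927.8649 N (compression)
  F[0-2] = -1258.5237 N (compression)
  F[1-2] = +850.7434 N (tension)
  F[1-3] = -1100.3266 N (compression)
  F[2-3] = -810.4480 N (compression)
  F[2-4] = -261.5871 N (compression)
  F[3-4] = +435.8847 N (tension)
  Rx@0 = +1824.4900 N
  Ry@0 = +735.2655 N
  Ry@4 = -348.6655 N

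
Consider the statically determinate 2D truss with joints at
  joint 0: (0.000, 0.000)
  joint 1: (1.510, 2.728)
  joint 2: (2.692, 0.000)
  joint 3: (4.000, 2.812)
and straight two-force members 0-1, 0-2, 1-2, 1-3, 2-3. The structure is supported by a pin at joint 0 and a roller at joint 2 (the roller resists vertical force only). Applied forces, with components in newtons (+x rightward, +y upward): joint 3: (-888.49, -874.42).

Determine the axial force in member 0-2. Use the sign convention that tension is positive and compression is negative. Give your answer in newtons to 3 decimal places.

-609.943

N=4 nodes, M=5 members, R=3 reactions → 2N=8, M+R=8
member 0 (0-1): L=3.1180, (cx,cy)=(0.4843,0.8749)
member 1 (0-2): L=2.6920, (cx,cy)=(1.0000,0.0000)
member 2 (1-2): L=2.9731, (cx,cy)=(0.3976,-0.9176)
member 3 (1-3): L=2.4914, (cx,cy)=(0.9994,0.0337)
member 4 (2-3): L=3.1013, (cx,cy)=(0.4218,0.9067)
solve A·x = −loads:
  F[0-1] = -575.1763 N (compression)
  F[0-2] = -609.9431 N (compression)
  F[1-2] = +530.4412 N (tension)
  F[1-3] = -489.7126 N (compression)
  F[2-3] = -946.1783 N (compression)
  Rx@0 = +888.4900 N
  Ry@0 = +503.2290 N
  Ry@2 = +371.1910 N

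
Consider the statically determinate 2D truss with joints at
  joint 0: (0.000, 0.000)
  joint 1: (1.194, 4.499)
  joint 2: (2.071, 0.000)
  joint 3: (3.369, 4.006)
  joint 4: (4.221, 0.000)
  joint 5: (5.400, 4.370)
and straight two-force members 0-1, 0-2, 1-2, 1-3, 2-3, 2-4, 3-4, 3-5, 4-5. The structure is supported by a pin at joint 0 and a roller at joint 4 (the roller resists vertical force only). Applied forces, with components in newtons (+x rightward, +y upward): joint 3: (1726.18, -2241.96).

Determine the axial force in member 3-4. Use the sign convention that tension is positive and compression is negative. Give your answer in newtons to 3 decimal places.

N=6 nodes, M=9 members, R=3 reactions → 2N=12, M+R=12
member 0 (0-1): L=4.6547, (cx,cy)=(0.2565,0.9665)
member 1 (0-2): L=2.0710, (cx,cy)=(1.0000,0.0000)
member 2 (1-2): L=4.5837, (cx,cy)=(0.1913,-0.9815)
member 3 (1-3): L=2.2302, (cx,cy)=(0.9753,-0.2211)
member 4 (2-3): L=4.2110, (cx,cy)=(0.3082,0.9513)
member 5 (2-4): L=2.1500, (cx,cy)=(1.0000,0.0000)
member 6 (3-4): L=4.0956, (cx,cy)=(0.2080,-0.9781)
member 7 (3-5): L=2.0634, (cx,cy)=(0.9843,0.1764)
member 8 (4-5): L=4.5263, (cx,cy)=(0.2605,0.9655)
solve A·x = −loads:
  F[0-1] = +1226.7672 N (tension)
  F[0-2] = +1411.4988 N (tension)
  F[1-2] = -1339.9123 N (compression)
  F[1-3] = +585.5337 N (tension)
  F[2-3] = +1382.4716 N (tension)
  F[2-4] = +729.0025 N (tension)
  F[3-4] = -3504.3458 N (compression)
  F[3-5] = -0.0000 N (compression)
  F[4-5] = +0.0000 N (tension)
  Rx@0 = -1726.1800 N
  Ry@0 = -1185.7207 N
  Ry@4 = +3427.6807 N

-3504.346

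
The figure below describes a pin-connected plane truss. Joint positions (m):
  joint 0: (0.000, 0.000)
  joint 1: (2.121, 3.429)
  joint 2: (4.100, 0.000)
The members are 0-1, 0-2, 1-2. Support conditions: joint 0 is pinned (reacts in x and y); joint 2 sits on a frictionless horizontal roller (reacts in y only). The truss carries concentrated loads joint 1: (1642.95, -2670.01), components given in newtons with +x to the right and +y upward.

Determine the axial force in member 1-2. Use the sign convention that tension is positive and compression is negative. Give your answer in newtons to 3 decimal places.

-3181.262

N=3 nodes, M=3 members, R=3 reactions → 2N=6, M+R=6
member 0 (0-1): L=4.0320, (cx,cy)=(0.5260,0.8505)
member 1 (0-2): L=4.1000, (cx,cy)=(1.0000,0.0000)
member 2 (1-2): L=3.9591, (cx,cy)=(0.4999,-0.8661)
solve A·x = −loads:
  F[0-1] = +100.2980 N (tension)
  F[0-2] = +1590.1885 N (tension)
  F[1-2] = -3181.2619 N (compression)
  Rx@0 = -1642.9500 N
  Ry@0 = -85.2990 N
  Ry@2 = +2755.3090 N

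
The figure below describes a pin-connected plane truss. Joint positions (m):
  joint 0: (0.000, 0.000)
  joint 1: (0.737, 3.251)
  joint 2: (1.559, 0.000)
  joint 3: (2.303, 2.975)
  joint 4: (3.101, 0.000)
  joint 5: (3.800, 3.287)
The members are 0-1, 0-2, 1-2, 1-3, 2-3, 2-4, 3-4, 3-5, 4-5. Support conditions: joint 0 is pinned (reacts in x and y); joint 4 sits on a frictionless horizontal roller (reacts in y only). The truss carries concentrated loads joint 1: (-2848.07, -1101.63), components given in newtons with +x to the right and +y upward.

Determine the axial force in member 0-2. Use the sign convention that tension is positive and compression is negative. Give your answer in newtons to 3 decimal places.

N=6 nodes, M=9 members, R=3 reactions → 2N=12, M+R=12
member 0 (0-1): L=3.3335, (cx,cy)=(0.2211,0.9753)
member 1 (0-2): L=1.5590, (cx,cy)=(1.0000,0.0000)
member 2 (1-2): L=3.3533, (cx,cy)=(0.2451,-0.9695)
member 3 (1-3): L=1.5901, (cx,cy)=(0.9848,-0.1736)
member 4 (2-3): L=3.0666, (cx,cy)=(0.2426,0.9701)
member 5 (2-4): L=1.5420, (cx,cy)=(1.0000,0.0000)
member 6 (3-4): L=3.0802, (cx,cy)=(0.2591,-0.9659)
member 7 (3-5): L=1.5292, (cx,cy)=(0.9790,0.2040)
member 8 (4-5): L=3.3605, (cx,cy)=(0.2080,0.9781)
solve A·x = −loads:
  F[0-1] = -3922.7197 N (compression)
  F[0-2] = -1980.7980 N (compression)
  F[1-2] = +2563.9035 N (tension)
  F[1-3] = +1373.1482 N (tension)
  F[2-3] = -2562.2297 N (compression)
  F[2-4] = -730.6773 N (compression)
  F[3-4] = +2820.3109 N (tension)
  F[3-5] = +0.0000 N (tension)
  F[4-5] = -0.0000 N (compression)
  Rx@0 = +2848.0700 N
  Ry@0 = +3825.6462 N
  Ry@4 = -2724.0162 N

-1980.798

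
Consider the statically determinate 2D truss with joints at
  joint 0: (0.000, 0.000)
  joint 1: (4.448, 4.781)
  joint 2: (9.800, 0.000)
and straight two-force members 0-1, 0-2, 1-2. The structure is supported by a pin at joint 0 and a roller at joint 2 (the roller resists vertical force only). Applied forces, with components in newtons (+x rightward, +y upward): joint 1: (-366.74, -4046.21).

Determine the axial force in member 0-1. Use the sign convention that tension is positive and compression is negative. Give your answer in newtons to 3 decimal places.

N=3 nodes, M=3 members, R=3 reactions → 2N=6, M+R=6
member 0 (0-1): L=6.5301, (cx,cy)=(0.6811,0.7321)
member 1 (0-2): L=9.8000, (cx,cy)=(1.0000,0.0000)
member 2 (1-2): L=7.1765, (cx,cy)=(0.7458,-0.6662)
solve A·x = −loads:
  F[0-1] = -3262.5310 N (compression)
  F[0-2] = +1855.5322 N (tension)
  F[1-2] = -2488.0773 N (compression)
  Rx@0 = +366.7400 N
  Ry@0 = +2388.6428 N
  Ry@2 = +1657.5672 N

-3262.531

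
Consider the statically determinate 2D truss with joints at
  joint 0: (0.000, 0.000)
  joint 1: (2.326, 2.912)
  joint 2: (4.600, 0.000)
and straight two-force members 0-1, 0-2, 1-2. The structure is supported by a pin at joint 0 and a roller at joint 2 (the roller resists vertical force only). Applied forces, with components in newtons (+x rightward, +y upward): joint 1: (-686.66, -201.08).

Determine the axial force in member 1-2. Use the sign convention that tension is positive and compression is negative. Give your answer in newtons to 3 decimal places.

422.517

N=3 nodes, M=3 members, R=3 reactions → 2N=6, M+R=6
member 0 (0-1): L=3.7269, (cx,cy)=(0.6241,0.7813)
member 1 (0-2): L=4.6000, (cx,cy)=(1.0000,0.0000)
member 2 (1-2): L=3.6947, (cx,cy)=(0.6155,-0.7882)
solve A·x = −loads:
  F[0-1] = -683.5555 N (compression)
  F[0-2] = -260.0490 N (compression)
  F[1-2] = +422.5169 N (tension)
  Rx@0 = +686.6600 N
  Ry@0 = +534.0891 N
  Ry@2 = -333.0091 N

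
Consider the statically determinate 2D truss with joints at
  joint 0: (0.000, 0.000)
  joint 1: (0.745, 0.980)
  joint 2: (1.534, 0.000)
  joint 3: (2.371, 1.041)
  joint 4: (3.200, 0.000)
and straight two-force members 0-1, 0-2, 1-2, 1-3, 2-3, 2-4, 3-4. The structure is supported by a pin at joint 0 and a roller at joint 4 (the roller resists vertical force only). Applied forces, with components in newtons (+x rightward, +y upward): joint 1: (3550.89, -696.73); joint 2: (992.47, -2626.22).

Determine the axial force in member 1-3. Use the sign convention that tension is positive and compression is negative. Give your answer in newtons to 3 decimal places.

N=5 nodes, M=7 members, R=3 reactions → 2N=10, M+R=10
member 0 (0-1): L=1.2310, (cx,cy)=(0.6052,0.7961)
member 1 (0-2): L=1.5340, (cx,cy)=(1.0000,0.0000)
member 2 (1-2): L=1.2581, (cx,cy)=(0.6271,-0.7789)
member 3 (1-3): L=1.6271, (cx,cy)=(0.9993,0.0375)
member 4 (2-3): L=1.3358, (cx,cy)=(0.6266,0.7793)
member 5 (2-4): L=1.6660, (cx,cy)=(1.0000,0.0000)
member 6 (3-4): L=1.3308, (cx,cy)=(0.6230,-0.7823)
solve A·x = −loads:
  F[0-1] = -1022.9302 N (compression)
  F[0-2] = +5162.4233 N (tension)
  F[1-2] = -48.3880 N (compression)
  F[1-3] = -4142.5205 N (compression)
  F[2-3] = +3418.1946 N (tension)
  F[2-4] = +1997.7321 N (tension)
  F[3-4] = -3206.8780 N (compression)
  Rx@0 = -4543.3600 N
  Ry@0 = +814.3383 N
  Ry@4 = +2508.6117 N

-4142.520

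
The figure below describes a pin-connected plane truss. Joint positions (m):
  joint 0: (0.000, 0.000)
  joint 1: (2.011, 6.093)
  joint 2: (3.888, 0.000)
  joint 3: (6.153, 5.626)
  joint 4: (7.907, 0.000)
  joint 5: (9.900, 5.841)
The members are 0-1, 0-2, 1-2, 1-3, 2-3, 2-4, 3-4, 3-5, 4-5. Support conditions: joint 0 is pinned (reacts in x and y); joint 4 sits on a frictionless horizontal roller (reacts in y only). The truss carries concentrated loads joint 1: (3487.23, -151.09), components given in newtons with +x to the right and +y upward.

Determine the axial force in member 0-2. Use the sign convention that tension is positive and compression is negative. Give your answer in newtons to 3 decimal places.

N=6 nodes, M=9 members, R=3 reactions → 2N=12, M+R=12
member 0 (0-1): L=6.4163, (cx,cy)=(0.3134,0.9496)
member 1 (0-2): L=3.8880, (cx,cy)=(1.0000,0.0000)
member 2 (1-2): L=6.3756, (cx,cy)=(0.2944,-0.9557)
member 3 (1-3): L=4.1682, (cx,cy)=(0.9937,-0.1120)
member 4 (2-3): L=6.0648, (cx,cy)=(0.3735,0.9276)
member 5 (2-4): L=4.0190, (cx,cy)=(1.0000,0.0000)
member 6 (3-4): L=5.8931, (cx,cy)=(0.2976,-0.9547)
member 7 (3-5): L=3.7532, (cx,cy)=(0.9984,0.0573)
member 8 (4-5): L=6.1717, (cx,cy)=(0.3229,0.9464)
solve A·x = −loads:
  F[0-1] = +2711.1400 N (tension)
  F[0-2] = +2637.5017 N (tension)
  F[1-2] = -2632.2921 N (compression)
  F[1-3] = -1874.3415 N (compression)
  F[2-3] = +2711.8483 N (tension)
  F[2-4] = +849.7601 N (tension)
  F[3-4] = -2855.0194 N (compression)
  F[3-5] = -0.0000 N (compression)
  F[4-5] = +0.0000 N (tension)
  Rx@0 = -3487.2300 N
  Ry@0 = -2574.5372 N
  Ry@4 = +2725.6272 N

2637.502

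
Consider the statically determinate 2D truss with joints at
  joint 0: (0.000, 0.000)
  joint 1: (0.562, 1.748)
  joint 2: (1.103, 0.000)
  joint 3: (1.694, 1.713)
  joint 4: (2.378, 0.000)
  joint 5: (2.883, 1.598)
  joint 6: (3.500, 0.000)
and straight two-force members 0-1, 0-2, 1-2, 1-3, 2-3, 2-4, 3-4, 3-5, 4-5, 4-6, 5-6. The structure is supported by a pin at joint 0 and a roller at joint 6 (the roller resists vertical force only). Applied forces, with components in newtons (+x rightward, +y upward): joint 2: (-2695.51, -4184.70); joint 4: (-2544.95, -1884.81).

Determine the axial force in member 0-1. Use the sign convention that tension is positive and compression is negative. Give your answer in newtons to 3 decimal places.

N=7 nodes, M=11 members, R=3 reactions → 2N=14, M+R=14
member 0 (0-1): L=1.8361, (cx,cy)=(0.3061,0.9520)
member 1 (0-2): L=1.1030, (cx,cy)=(1.0000,0.0000)
member 2 (1-2): L=1.8298, (cx,cy)=(0.2957,-0.9553)
member 3 (1-3): L=1.1325, (cx,cy)=(0.9995,-0.0309)
member 4 (2-3): L=1.8121, (cx,cy)=(0.3261,0.9453)
member 5 (2-4): L=1.2750, (cx,cy)=(1.0000,0.0000)
member 6 (3-4): L=1.8445, (cx,cy)=(0.3708,-0.9287)
member 7 (3-5): L=1.1945, (cx,cy)=(0.9954,-0.0963)
member 8 (4-5): L=1.6759, (cx,cy)=(0.3013,0.9535)
member 9 (4-6): L=1.1220, (cx,cy)=(1.0000,0.0000)
member 10 (5-6): L=1.7130, (cx,cy)=(0.3602,-0.9329)
solve A·x = −loads:
  F[0-1] = -3645.0803 N (compression)
  F[0-2] = -4124.7749 N (compression)
  F[1-2] = +3704.0921 N (tension)
  F[1-3] = -2211.8934 N (compression)
  F[2-3] = +683.5841 N (tension)
  F[2-4] = -557.0598 N (compression)
  F[3-4] = -584.9837 N (compression)
  F[3-5] = -1779.2250 N (compression)
  F[4-5] = +2546.4449 N (tension)
  F[4-6] = +1003.6374 N (tension)
  F[5-6] = -2786.3997 N (compression)
  Rx@0 = +5240.4600 N
  Ry@0 = +3470.1379 N
  Ry@6 = +2599.3721 N

-3645.080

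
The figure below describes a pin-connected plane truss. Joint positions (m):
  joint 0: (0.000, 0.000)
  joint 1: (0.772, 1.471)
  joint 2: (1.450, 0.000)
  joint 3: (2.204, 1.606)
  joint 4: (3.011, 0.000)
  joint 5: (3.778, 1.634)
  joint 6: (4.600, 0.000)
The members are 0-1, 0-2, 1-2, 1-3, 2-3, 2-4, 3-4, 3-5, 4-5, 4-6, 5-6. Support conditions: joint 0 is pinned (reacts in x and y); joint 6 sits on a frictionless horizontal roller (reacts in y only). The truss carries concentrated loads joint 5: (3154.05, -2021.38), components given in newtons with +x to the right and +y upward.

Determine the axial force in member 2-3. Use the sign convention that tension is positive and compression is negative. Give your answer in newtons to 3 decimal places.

763.976

N=7 nodes, M=11 members, R=3 reactions → 2N=14, M+R=14
member 0 (0-1): L=1.6613, (cx,cy)=(0.4647,0.8855)
member 1 (0-2): L=1.4500, (cx,cy)=(1.0000,0.0000)
member 2 (1-2): L=1.6197, (cx,cy)=(0.4186,-0.9082)
member 3 (1-3): L=1.4383, (cx,cy)=(0.9956,0.0939)
member 4 (2-3): L=1.7742, (cx,cy)=(0.4250,0.9052)
member 5 (2-4): L=1.5610, (cx,cy)=(1.0000,0.0000)
member 6 (3-4): L=1.7974, (cx,cy)=(0.4490,-0.8935)
member 7 (3-5): L=1.5742, (cx,cy)=(0.9998,0.0178)
member 8 (4-5): L=1.8051, (cx,cy)=(0.4249,0.9052)
member 9 (4-6): L=1.5890, (cx,cy)=(1.0000,0.0000)
member 10 (5-6): L=1.8291, (cx,cy)=(0.4494,-0.8933)
solve A·x = −loads:
  F[0-1] = +857.3582 N (tension)
  F[0-2] = +2755.6321 N (tension)
  F[1-2] = -761.4735 N (compression)
  F[1-3] = +720.3417 N (tension)
  F[2-3] = +763.9758 N (tension)
  F[2-4] = +2112.2118 N (tension)
  F[3-4] = -821.5306 N (compression)
  F[3-5] = +1410.9230 N (tension)
  F[4-5] = +810.9149 N (tension)
  F[4-6] = +1398.7792 N (tension)
  F[5-6] = -3112.5544 N (compression)
  Rx@0 = -3154.0500 N
  Ry@0 = -759.1616 N
  Ry@6 = +2780.5416 N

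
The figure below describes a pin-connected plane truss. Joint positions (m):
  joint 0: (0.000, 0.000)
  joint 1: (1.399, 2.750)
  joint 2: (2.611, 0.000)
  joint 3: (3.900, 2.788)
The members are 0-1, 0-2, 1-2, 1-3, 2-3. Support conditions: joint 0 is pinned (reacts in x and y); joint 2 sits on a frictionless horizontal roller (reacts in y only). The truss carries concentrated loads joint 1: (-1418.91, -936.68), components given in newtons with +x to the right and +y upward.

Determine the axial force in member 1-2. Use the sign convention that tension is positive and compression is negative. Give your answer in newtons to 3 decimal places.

N=4 nodes, M=5 members, R=3 reactions → 2N=8, M+R=8
member 0 (0-1): L=3.0854, (cx,cy)=(0.4534,0.8913)
member 1 (0-2): L=2.6110, (cx,cy)=(1.0000,0.0000)
member 2 (1-2): L=3.0052, (cx,cy)=(0.4033,-0.9151)
member 3 (1-3): L=2.5013, (cx,cy)=(0.9999,0.0152)
member 4 (2-3): L=3.0716, (cx,cy)=(0.4197,0.9077)
solve A·x = −loads:
  F[0-1] = -2164.5436 N (compression)
  F[0-2] = -437.4505 N (compression)
  F[1-2] = +1084.6880 N (tension)
  F[1-3] = -0.0000 N (compression)
  F[2-3] = +0.0000 N (tension)
  Rx@0 = +1418.9100 N
  Ry@0 = +1929.2450 N
  Ry@2 = -992.5650 N

1084.688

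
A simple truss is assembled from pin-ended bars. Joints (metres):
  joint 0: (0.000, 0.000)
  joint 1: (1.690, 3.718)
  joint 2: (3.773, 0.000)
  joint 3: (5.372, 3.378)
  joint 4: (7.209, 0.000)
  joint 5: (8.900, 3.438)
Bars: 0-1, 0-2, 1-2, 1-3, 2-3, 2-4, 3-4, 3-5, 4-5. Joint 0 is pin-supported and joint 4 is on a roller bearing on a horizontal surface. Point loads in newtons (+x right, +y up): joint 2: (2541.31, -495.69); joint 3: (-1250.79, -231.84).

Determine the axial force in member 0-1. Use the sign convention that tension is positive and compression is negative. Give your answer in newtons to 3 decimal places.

-968.218

N=6 nodes, M=9 members, R=3 reactions → 2N=12, M+R=12
member 0 (0-1): L=4.0841, (cx,cy)=(0.4138,0.9104)
member 1 (0-2): L=3.7730, (cx,cy)=(1.0000,0.0000)
member 2 (1-2): L=4.2617, (cx,cy)=(0.4888,-0.8724)
member 3 (1-3): L=3.6977, (cx,cy)=(0.9958,-0.0919)
member 4 (2-3): L=3.7373, (cx,cy)=(0.4278,0.9039)
member 5 (2-4): L=3.4360, (cx,cy)=(1.0000,0.0000)
member 6 (3-4): L=3.8452, (cx,cy)=(0.4777,-0.8785)
member 7 (3-5): L=3.5285, (cx,cy)=(0.9999,0.0170)
member 8 (4-5): L=3.8314, (cx,cy)=(0.4414,0.8973)
solve A·x = −loads:
  F[0-1] = -968.2176 N (compression)
  F[0-2] = +1691.1713 N (tension)
  F[1-2] = +1110.1789 N (tension)
  F[1-3] = -947.2839 N (compression)
  F[2-3] = -523.1448 N (compression)
  F[2-4] = -83.6944 N (compression)
  F[3-4] = +175.1880 N (tension)
  F[3-5] = +0.0000 N (tension)
  F[4-5] = -0.0000 N (compression)
  Rx@0 = -1290.5200 N
  Ry@0 = +881.4329 N
  Ry@4 = -153.9029 N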